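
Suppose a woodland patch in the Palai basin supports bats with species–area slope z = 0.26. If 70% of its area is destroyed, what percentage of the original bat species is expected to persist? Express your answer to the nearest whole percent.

73%

S_new/S_old = (A_new/A_old)^z = 0.3^0.26
= exp(0.26 × ln 0.3) = exp(0.26 × -1.2040) = exp(-0.3130) ≈ 0.7312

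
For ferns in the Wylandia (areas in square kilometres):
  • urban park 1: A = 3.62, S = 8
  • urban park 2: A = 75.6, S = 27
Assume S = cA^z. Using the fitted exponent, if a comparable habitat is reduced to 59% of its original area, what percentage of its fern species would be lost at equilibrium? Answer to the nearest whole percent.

z = ln(27/8) / ln(75.6/3.62) = 1.2164 / 3.0390 = 0.4003
S_new/S_old = (A_new/A_old)^z = 0.59^0.4003 = exp(0.4003 × -0.5276) = 0.8096
Fraction lost = 1 − 0.8096 = 0.1904

19%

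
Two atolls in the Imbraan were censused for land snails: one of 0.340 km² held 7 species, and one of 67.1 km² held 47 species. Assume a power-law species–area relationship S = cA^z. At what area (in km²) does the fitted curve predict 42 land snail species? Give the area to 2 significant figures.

z = ln(47/7) / ln(67.1/0.34) = 1.9042 / 5.2850 = 0.3603
c = 7 / 0.34^0.3603 = 7 / 0.6779 = 10.33
A = (42/10.33)^(1/0.3603) ⇒ ln A = ln(4.068)/0.3603 = 3.8940
A = e^3.8940 ≈ 49.11 km²

49 km²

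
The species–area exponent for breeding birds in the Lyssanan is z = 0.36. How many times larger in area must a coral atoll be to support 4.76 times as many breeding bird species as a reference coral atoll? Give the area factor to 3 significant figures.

76.3

(A₂/A₁)^0.36 = 4.76, so A₂/A₁ = 4.76^(1/0.36) = 4.76^2.778
ln(A₂/A₁) = ln 4.76 / 0.36 = 1.5602 / 0.36 = 4.3340
A₂/A₁ = e^4.3340 ≈ 76.25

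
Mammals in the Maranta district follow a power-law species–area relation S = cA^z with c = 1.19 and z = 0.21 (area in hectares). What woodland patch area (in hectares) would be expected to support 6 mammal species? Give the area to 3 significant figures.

6 = 1.19 × A^0.21  ⇒  A^0.21 = 6/1.19 = 5.042
ln A = ln(5.042) / 0.21 = 1.6178 / 0.21 = 7.7038
A = e^7.7038 ≈ 2217 hectares

2220 hectares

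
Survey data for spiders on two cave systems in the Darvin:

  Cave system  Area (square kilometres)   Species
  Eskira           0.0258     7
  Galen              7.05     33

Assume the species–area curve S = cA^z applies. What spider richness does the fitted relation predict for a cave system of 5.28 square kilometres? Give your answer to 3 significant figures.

z = ln(33/7) / ln(7.05/0.0258) = 1.5506 / 5.6104 = 0.2764
c = 7 / 0.0258^0.2764 = 7 / 0.3639 = 19.24
S₃ = 19.24 × 5.28^0.2764 = 19.24 × 1.584 ≈ 30.47

30.5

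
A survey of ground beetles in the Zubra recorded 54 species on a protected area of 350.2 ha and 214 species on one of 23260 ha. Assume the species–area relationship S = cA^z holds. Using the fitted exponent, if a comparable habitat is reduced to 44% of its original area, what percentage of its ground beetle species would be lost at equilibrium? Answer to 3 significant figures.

23.6%

z = ln(214/54) / ln(23260/350.2) = 1.3770 / 4.1960 = 0.3282
S_new/S_old = (A_new/A_old)^z = 0.44^0.3282 = exp(0.3282 × -0.8210) = 0.7638
Fraction lost = 1 − 0.7638 = 0.2362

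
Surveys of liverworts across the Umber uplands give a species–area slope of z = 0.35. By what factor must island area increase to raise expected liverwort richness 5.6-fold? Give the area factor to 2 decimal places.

(A₂/A₁)^0.35 = 5.6, so A₂/A₁ = 5.6^(1/0.35) = 5.6^2.857
ln(A₂/A₁) = ln 5.6 / 0.35 = 1.7228 / 0.35 = 4.9222
A₂/A₁ = e^4.9222 ≈ 137.3

137.30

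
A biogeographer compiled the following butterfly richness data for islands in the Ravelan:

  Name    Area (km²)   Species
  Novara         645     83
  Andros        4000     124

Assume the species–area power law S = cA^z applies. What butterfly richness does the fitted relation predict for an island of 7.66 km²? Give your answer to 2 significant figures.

31

z = ln(124/83) / ln(4000/645) = 0.4014 / 1.8248 = 0.2200
c = 83 / 645^0.2200 = 83 / 4.15 = 20
S₃ = 20 × 7.66^0.2200 = 20 × 1.565 ≈ 31.3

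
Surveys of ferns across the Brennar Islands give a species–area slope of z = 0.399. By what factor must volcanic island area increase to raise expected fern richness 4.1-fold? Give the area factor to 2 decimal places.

(A₂/A₁)^0.399 = 4.1, so A₂/A₁ = 4.1^(1/0.399) = 4.1^2.506
ln(A₂/A₁) = ln 4.1 / 0.399 = 1.4110 / 0.399 = 3.5363
A₂/A₁ = e^3.5363 ≈ 34.34

34.34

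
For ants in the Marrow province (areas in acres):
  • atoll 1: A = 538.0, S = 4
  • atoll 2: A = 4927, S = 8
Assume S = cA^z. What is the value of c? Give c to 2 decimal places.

0.56

z = ln(S₂/S₁) / ln(A₂/A₁) = ln(8/4) / ln(4927/538) = 0.6931 / 2.2146 = 0.3130
c = S₁ / A₁^z = 4 / 538^0.3130 = 4 / 7.156 = 0.5589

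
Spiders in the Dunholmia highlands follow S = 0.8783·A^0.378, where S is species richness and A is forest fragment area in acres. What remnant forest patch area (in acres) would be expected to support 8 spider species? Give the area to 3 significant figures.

8 = 0.8783 × A^0.378  ⇒  A^0.378 = 8/0.8783 = 9.109
ln A = ln(9.109) / 0.378 = 2.2092 / 0.378 = 5.8445
A = e^5.8445 ≈ 345.3 acres

345 acres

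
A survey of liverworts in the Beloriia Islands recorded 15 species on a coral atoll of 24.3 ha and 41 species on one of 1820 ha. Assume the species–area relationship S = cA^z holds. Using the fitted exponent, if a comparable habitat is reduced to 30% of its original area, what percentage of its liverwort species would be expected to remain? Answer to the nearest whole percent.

76%

z = ln(41/15) / ln(1820/24.3) = 1.0055 / 4.3161 = 0.2330
S_new/S_old = (A_new/A_old)^z = 0.3^0.2330 = exp(0.2330 × -1.2040) = 0.7554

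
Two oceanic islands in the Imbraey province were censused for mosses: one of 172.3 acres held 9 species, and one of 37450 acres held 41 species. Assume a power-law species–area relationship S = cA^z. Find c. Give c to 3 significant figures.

2.11

z = ln(S₂/S₁) / ln(A₂/A₁) = ln(41/9) / ln(37450/172.3) = 1.5163 / 5.3815 = 0.2818
c = S₁ / A₁^z = 9 / 172.3^0.2818 = 9 / 4.267 = 2.109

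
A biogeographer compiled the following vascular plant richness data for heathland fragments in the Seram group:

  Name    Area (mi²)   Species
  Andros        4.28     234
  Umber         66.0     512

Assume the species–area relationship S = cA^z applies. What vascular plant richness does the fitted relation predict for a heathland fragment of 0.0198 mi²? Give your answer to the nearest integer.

50

z = ln(512/234) / ln(66/4.28) = 0.7830 / 2.7357 = 0.2862
c = 234 / 4.28^0.2862 = 234 / 1.516 = 154.3
S₃ = 154.3 × 0.0198^0.2862 = 154.3 × 0.3254 ≈ 50.23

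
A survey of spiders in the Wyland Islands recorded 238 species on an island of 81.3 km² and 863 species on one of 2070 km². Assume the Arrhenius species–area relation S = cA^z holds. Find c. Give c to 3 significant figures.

41.4

z = ln(S₂/S₁) / ln(A₂/A₁) = ln(863/238) / ln(2070/81.3) = 1.2881 / 3.2372 = 0.3979
c = S₁ / A₁^z = 238 / 81.3^0.3979 = 238 / 5.755 = 41.35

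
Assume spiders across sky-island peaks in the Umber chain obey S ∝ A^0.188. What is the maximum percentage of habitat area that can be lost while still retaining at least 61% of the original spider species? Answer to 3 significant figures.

Need (A_new/A_old)^0.188 = 0.61, so A_new/A_old = 0.61^(1/0.188) = 0.61^5.319
ln(A_new/A_old) = ln 0.61 / 0.188 = -0.4943 / 0.188 = -2.6292
A_new/A_old = e^-2.6292 ≈ 0.07213
Fraction that can be lost = 1 − 0.07213 = 0.9279

92.8%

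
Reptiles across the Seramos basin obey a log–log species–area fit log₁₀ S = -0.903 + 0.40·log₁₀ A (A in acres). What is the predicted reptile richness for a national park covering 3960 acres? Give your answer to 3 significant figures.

3.44

S = 0.125 × 3960^0.4
ln S = ln 0.125 + 0.4 × ln 3960 = -2.0792 + 0.4 × 8.2840 = 1.2344
S = e^1.2344 ≈ 3.436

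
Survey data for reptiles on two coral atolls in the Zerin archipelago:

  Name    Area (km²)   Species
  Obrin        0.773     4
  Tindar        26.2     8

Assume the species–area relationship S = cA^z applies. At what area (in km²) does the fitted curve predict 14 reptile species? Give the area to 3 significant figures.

450 km²

z = ln(8/4) / ln(26.2/0.773) = 0.6931 / 3.5232 = 0.1967
c = 4 / 0.773^0.1967 = 4 / 0.9506 = 4.208
A = (14/4.208)^(1/0.1967) ⇒ ln A = ln(3.327)/0.1967 = 6.1103
A = e^6.1103 ≈ 450.5 km²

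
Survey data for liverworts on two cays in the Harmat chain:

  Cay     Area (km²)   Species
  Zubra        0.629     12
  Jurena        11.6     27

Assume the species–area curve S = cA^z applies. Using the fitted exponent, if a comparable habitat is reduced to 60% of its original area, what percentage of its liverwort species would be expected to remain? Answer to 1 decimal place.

z = ln(27/12) / ln(11.6/0.629) = 0.8109 / 2.9146 = 0.2782
S_new/S_old = (A_new/A_old)^z = 0.6^0.2782 = exp(0.2782 × -0.5108) = 0.8675

86.8%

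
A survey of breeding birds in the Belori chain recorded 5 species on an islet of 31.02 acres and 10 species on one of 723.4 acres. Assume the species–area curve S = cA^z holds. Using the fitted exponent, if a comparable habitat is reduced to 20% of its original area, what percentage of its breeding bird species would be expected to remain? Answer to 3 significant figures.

70.2%

z = ln(10/5) / ln(723.4/31.02) = 0.6931 / 3.1493 = 0.2201
S_new/S_old = (A_new/A_old)^z = 0.2^0.2201 = exp(0.2201 × -1.6094) = 0.7017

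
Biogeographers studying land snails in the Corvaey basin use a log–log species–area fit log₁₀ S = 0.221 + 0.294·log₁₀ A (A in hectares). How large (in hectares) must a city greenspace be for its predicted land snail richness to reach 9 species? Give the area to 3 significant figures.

9 = 1.663 × A^0.294  ⇒  A^0.294 = 9/1.663 = 5.411
ln A = ln(5.411) / 0.294 = 1.6884 / 0.294 = 5.7427
A = e^5.7427 ≈ 311.9 hectares

312 hectares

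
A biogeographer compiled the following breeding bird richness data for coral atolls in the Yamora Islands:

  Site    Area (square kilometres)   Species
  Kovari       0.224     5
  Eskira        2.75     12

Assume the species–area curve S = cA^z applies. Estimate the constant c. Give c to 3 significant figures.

8.43

z = ln(S₂/S₁) / ln(A₂/A₁) = ln(12/5) / ln(2.75/0.224) = 0.8755 / 2.5077 = 0.3491
c = S₁ / A₁^z = 5 / 0.224^0.3491 = 5 / 0.5932 = 8.43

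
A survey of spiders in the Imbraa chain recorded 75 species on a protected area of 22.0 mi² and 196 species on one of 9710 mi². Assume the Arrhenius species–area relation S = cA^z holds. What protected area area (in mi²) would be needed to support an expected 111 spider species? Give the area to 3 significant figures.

z = ln(196/75) / ln(9710/22) = 0.9606 / 6.0899 = 0.1577
c = 75 / 22^0.1577 = 75 / 1.628 = 46.06
A = (111/46.06)^(1/0.1577) ⇒ ln A = ln(2.41)/0.1577 = 5.5764
A = e^5.5764 ≈ 264.1 mi²

264 mi²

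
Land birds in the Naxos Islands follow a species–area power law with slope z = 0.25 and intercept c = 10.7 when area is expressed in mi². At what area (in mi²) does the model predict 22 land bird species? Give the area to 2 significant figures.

18 mi²

22 = 10.7 × A^0.25  ⇒  A^0.25 = 22/10.7 = 2.056
ln A = ln(2.056) / 0.25 = 0.7208 / 0.25 = 2.8832
A = e^2.8832 ≈ 17.87 mi²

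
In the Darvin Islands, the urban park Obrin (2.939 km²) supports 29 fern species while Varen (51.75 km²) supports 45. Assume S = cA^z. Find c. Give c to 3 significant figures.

24.6

z = ln(S₂/S₁) / ln(A₂/A₁) = ln(45/29) / ln(51.75/2.939) = 0.4394 / 2.8684 = 0.1532
c = S₁ / A₁^z = 29 / 2.939^0.1532 = 29 / 1.18 = 24.59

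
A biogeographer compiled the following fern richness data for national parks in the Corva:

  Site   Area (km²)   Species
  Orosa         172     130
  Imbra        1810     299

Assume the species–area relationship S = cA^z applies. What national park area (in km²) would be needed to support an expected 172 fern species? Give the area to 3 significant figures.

z = ln(299/130) / ln(1810/172) = 0.8329 / 2.3536 = 0.3539
c = 130 / 172^0.3539 = 130 / 6.182 = 21.03
A = (172/21.03)^(1/0.3539) ⇒ ln A = ln(8.179)/0.3539 = 5.9386
A = e^5.9386 ≈ 379.4 km²

379 km²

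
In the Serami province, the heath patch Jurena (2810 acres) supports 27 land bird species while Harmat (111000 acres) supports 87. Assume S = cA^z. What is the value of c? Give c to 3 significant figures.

2.16

z = ln(S₂/S₁) / ln(A₂/A₁) = ln(87/27) / ln(111000/2810) = 1.1701 / 3.6763 = 0.3183
c = S₁ / A₁^z = 27 / 2810^0.3183 = 27 / 12.52 = 2.156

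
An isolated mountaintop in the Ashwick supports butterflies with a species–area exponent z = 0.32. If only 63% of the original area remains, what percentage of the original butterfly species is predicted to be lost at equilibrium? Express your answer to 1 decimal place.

S_new/S_old = (A_new/A_old)^z = 0.63^0.32
= exp(0.32 × ln 0.63) = exp(0.32 × -0.4620) = exp(-0.1479) ≈ 0.8626
Fraction lost = 1 − 0.8626 = 0.1374

13.7%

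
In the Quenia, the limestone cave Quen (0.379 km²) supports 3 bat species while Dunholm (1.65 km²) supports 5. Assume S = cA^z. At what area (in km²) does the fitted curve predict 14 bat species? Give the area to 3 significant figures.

z = ln(5/3) / ln(1.65/0.379) = 0.5108 / 1.4710 = 0.3473
c = 3 / 0.379^0.3473 = 3 / 0.714 = 4.202
A = (14/4.202)^(1/0.3473) ⇒ ln A = ln(3.332)/0.3473 = 3.4657
A = e^3.4657 ≈ 32 km²

32.0 km²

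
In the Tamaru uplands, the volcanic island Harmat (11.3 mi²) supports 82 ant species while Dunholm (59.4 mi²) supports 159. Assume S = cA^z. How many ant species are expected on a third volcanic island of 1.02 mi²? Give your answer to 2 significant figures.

z = ln(159/82) / ln(59.4/11.3) = 0.6622 / 1.6595 = 0.3990
c = 82 / 11.3^0.3990 = 82 / 2.632 = 31.16
S₃ = 31.16 × 1.02^0.3990 = 31.16 × 1.008 ≈ 31.41

31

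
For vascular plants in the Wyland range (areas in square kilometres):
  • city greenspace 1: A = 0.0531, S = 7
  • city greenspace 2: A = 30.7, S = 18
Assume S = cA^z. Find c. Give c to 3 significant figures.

10.8

z = ln(S₂/S₁) / ln(A₂/A₁) = ln(18/7) / ln(30.7/0.0531) = 0.9445 / 6.3598 = 0.1485
c = S₁ / A₁^z = 7 / 0.0531^0.1485 = 7 / 0.6467 = 10.82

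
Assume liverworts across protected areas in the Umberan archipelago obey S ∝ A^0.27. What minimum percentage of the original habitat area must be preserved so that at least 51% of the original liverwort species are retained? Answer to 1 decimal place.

Need (A_new/A_old)^0.27 = 0.51, so A_new/A_old = 0.51^(1/0.27) = 0.51^3.704
ln(A_new/A_old) = ln 0.51 / 0.27 = -0.6733 / 0.27 = -2.4939
A_new/A_old = e^-2.4939 ≈ 0.08259

8.3%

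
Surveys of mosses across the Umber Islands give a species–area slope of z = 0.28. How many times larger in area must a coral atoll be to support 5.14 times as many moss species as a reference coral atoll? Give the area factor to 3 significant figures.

(A₂/A₁)^0.28 = 5.14, so A₂/A₁ = 5.14^(1/0.28) = 5.14^3.571
ln(A₂/A₁) = ln 5.14 / 0.28 = 1.6371 / 0.28 = 5.8466
A₂/A₁ = e^5.8466 ≈ 346.1

346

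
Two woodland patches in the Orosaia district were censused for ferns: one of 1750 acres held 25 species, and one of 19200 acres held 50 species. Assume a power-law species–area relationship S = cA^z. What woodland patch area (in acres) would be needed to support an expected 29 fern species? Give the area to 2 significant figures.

z = ln(50/25) / ln(19200/1750) = 0.6931 / 2.3953 = 0.2894
c = 25 / 1750^0.2894 = 25 / 8.679 = 2.881
A = (29/2.881)^(1/0.2894) ⇒ ln A = ln(10.07)/0.2894 = 7.9803
A = e^7.9803 ≈ 2923 acres

2900 acres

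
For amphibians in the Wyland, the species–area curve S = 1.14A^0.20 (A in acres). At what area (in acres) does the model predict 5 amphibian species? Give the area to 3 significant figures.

1620 acres

5 = 1.14 × A^0.2  ⇒  A^0.2 = 5/1.14 = 4.386
ln A = ln(4.386) / 0.2 = 1.4784 / 0.2 = 7.3920
A = e^7.3920 ≈ 1623 acres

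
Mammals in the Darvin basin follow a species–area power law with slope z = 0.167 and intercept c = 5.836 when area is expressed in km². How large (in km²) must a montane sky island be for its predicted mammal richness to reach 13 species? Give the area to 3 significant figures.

121 km²

13 = 5.836 × A^0.167  ⇒  A^0.167 = 13/5.836 = 2.228
ln A = ln(2.228) / 0.167 = 0.8009 / 0.167 = 4.7958
A = e^4.7958 ≈ 121 km²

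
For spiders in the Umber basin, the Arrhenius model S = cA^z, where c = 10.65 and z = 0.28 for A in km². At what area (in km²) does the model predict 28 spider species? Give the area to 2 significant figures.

32 km²

28 = 10.65 × A^0.28  ⇒  A^0.28 = 28/10.65 = 2.629
ln A = ln(2.629) / 0.28 = 0.9666 / 0.28 = 3.4523
A = e^3.4523 ≈ 31.57 km²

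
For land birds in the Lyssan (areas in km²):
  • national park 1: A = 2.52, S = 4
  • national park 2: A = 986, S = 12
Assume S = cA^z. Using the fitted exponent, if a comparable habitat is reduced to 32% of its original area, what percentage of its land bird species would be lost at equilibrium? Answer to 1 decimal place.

z = ln(12/4) / ln(986/2.52) = 1.0986 / 5.9694 = 0.1840
S_new/S_old = (A_new/A_old)^z = 0.32^0.1840 = exp(0.1840 × -1.1394) = 0.8108
Fraction lost = 1 − 0.8108 = 0.1892

18.9%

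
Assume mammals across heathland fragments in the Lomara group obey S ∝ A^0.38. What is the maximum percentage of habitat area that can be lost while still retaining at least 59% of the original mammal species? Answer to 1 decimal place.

75.1%

Need (A_new/A_old)^0.38 = 0.59, so A_new/A_old = 0.59^(1/0.38) = 0.59^2.632
ln(A_new/A_old) = ln 0.59 / 0.38 = -0.5276 / 0.38 = -1.3885
A_new/A_old = e^-1.3885 ≈ 0.2494
Fraction that can be lost = 1 − 0.2494 = 0.7506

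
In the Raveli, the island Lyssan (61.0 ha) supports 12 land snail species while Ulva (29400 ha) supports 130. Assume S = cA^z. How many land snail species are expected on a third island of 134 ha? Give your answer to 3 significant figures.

z = ln(130/12) / ln(29400/61) = 2.3826 / 6.1779 = 0.3857
c = 12 / 61^0.3857 = 12 / 4.881 = 2.458
S₃ = 2.458 × 134^0.3857 = 2.458 × 6.612 ≈ 16.26

16.3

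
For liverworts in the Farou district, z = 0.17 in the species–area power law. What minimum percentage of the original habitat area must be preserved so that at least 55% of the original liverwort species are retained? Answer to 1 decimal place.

Need (A_new/A_old)^0.17 = 0.55, so A_new/A_old = 0.55^(1/0.17) = 0.55^5.882
ln(A_new/A_old) = ln 0.55 / 0.17 = -0.5978 / 0.17 = -3.5167
A_new/A_old = e^-3.5167 ≈ 0.0297

3.0%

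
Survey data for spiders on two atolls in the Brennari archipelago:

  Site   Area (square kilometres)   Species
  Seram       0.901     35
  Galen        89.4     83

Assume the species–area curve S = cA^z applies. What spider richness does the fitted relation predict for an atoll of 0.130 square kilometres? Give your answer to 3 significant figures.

24.3

z = ln(83/35) / ln(89.4/0.901) = 0.8635 / 4.5974 = 0.1878
c = 35 / 0.901^0.1878 = 35 / 0.9806 = 35.69
S₃ = 35.69 × 0.13^0.1878 = 35.69 × 0.6817 ≈ 24.33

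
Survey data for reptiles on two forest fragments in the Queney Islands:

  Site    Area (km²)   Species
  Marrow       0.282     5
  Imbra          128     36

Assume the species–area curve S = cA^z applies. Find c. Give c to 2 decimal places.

z = ln(S₂/S₁) / ln(A₂/A₁) = ln(36/5) / ln(128/0.282) = 1.9741 / 6.1179 = 0.3227
c = S₁ / A₁^z = 5 / 0.282^0.3227 = 5 / 0.6647 = 7.522

7.52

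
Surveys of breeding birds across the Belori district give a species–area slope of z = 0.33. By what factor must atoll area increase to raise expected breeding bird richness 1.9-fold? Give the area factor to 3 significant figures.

(A₂/A₁)^0.33 = 1.9, so A₂/A₁ = 1.9^(1/0.33) = 1.9^3.03
ln(A₂/A₁) = ln 1.9 / 0.33 = 0.6419 / 0.33 = 1.9450
A₂/A₁ = e^1.9450 ≈ 6.994

6.99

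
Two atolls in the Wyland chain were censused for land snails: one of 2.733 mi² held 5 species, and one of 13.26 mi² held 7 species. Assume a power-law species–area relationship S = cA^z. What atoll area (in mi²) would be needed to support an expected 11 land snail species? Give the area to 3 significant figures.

z = ln(7/5) / ln(13.26/2.733) = 0.3365 / 1.5794 = 0.2130
c = 5 / 2.733^0.2130 = 5 / 1.239 = 4.036
A = (11/4.036)^(1/0.2130) ⇒ ln A = ln(2.726)/0.2130 = 4.7063
A = e^4.7063 ≈ 110.6 mi²

111 mi²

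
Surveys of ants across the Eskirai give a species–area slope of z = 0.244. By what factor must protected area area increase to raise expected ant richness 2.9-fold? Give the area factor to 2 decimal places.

(A₂/A₁)^0.244 = 2.9, so A₂/A₁ = 2.9^(1/0.244) = 2.9^4.098
ln(A₂/A₁) = ln 2.9 / 0.244 = 1.0647 / 0.244 = 4.3636
A₂/A₁ = e^4.3636 ≈ 78.54

78.54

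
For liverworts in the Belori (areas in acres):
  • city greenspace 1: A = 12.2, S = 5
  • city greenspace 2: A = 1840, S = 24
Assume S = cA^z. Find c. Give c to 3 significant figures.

2.29

z = ln(S₂/S₁) / ln(A₂/A₁) = ln(24/5) / ln(1840/12.2) = 1.5686 / 5.0161 = 0.3127
c = S₁ / A₁^z = 5 / 12.2^0.3127 = 5 / 2.186 = 2.287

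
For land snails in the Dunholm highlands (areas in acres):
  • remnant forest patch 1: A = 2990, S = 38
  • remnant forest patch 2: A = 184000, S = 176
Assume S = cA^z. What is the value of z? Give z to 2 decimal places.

0.37

Taking logs: ln S = ln c + z ln A, so z = (ln S₂ − ln S₁)/(ln A₂ − ln A₁).
z = ln(176/38) / ln(184000/2990) = ln(4.632) / ln(61.54) = 1.5329 / 4.1197 = 0.3721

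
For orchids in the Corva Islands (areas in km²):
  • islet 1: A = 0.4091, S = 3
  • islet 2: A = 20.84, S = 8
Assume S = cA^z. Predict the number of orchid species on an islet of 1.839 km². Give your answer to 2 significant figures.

z = ln(8/3) / ln(20.84/0.4091) = 0.9808 / 3.9307 = 0.2495
c = 3 / 0.4091^0.2495 = 3 / 0.8001 = 3.75
S₃ = 3.75 × 1.839^0.2495 = 3.75 × 1.164 ≈ 4.365

4.4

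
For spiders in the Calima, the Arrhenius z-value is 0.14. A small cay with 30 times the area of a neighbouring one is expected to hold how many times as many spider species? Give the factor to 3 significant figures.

S₂/S₁ = (A₂/A₁)^z = 30^0.14
ln(S₂/S₁) = 0.14 × ln 30 = 0.14 × 3.4012 = 0.4762
S₂/S₁ = e^0.4762 ≈ 1.61

1.61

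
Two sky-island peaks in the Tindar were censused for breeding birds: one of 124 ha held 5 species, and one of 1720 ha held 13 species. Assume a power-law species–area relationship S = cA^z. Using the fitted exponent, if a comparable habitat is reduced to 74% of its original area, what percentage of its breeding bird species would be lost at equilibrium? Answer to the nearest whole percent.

10%

z = ln(13/5) / ln(1720/124) = 0.9555 / 2.6298 = 0.3633
S_new/S_old = (A_new/A_old)^z = 0.74^0.3633 = exp(0.3633 × -0.3011) = 0.8964
Fraction lost = 1 − 0.8964 = 0.1036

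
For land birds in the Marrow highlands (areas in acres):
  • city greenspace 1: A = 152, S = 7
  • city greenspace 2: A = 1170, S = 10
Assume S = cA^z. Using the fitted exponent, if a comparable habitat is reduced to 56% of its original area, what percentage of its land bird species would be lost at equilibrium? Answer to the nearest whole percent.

10%

z = ln(10/7) / ln(1170/152) = 0.3567 / 2.0409 = 0.1748
S_new/S_old = (A_new/A_old)^z = 0.56^0.1748 = exp(0.1748 × -0.5798) = 0.9036
Fraction lost = 1 − 0.9036 = 0.09637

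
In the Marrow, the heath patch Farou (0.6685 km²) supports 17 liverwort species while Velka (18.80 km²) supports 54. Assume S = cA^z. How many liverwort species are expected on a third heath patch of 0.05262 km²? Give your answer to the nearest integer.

7

z = ln(54/17) / ln(18.8/0.6685) = 1.1558 / 3.3366 = 0.3464
c = 17 / 0.6685^0.3464 = 17 / 0.8698 = 19.54
S₃ = 19.54 × 0.05262^0.3464 = 19.54 × 0.3606 ≈ 7.048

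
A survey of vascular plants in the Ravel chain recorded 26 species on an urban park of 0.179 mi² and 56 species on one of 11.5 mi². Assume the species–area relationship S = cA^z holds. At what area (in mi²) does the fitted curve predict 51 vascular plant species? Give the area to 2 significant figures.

6.9 mi²

z = ln(56/26) / ln(11.5/0.179) = 0.7673 / 4.1627 = 0.1843
c = 26 / 0.179^0.1843 = 26 / 0.7283 = 35.7
A = (51/35.7)^(1/0.1843) ⇒ ln A = ln(1.429)/0.1843 = 1.9349
A = e^1.9349 ≈ 6.924 mi²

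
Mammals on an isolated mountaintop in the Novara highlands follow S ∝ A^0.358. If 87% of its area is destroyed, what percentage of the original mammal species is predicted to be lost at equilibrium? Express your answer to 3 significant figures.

S_new/S_old = (A_new/A_old)^z = 0.13^0.358
= exp(0.358 × ln 0.13) = exp(0.358 × -2.0402) = exp(-0.7304) ≈ 0.4817
Fraction lost = 1 − 0.4817 = 0.5183

51.8%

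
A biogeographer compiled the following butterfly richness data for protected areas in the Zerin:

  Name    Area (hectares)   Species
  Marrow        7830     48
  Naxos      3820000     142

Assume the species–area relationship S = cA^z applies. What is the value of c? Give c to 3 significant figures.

9.98

z = ln(S₂/S₁) / ln(A₂/A₁) = ln(142/48) / ln(3820000/7830) = 1.0846 / 6.1900 = 0.1752
c = S₁ / A₁^z = 48 / 7830^0.1752 = 48 / 4.811 = 9.976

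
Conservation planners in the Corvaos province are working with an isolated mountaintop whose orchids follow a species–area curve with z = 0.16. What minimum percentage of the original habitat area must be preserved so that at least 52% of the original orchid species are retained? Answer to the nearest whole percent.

2%

Need (A_new/A_old)^0.16 = 0.52, so A_new/A_old = 0.52^(1/0.16) = 0.52^6.25
ln(A_new/A_old) = ln 0.52 / 0.16 = -0.6539 / 0.16 = -4.0870
A_new/A_old = e^-4.0870 ≈ 0.01679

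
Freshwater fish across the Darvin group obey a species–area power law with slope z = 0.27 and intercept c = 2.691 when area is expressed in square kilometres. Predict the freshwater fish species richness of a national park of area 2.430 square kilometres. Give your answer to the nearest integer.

S = 2.691 × 2.43^0.27
ln S = ln 2.691 + 0.27 × ln 2.43 = 0.9899 + 0.27 × 0.8879 = 1.2296
S = e^1.2296 ≈ 3.42

3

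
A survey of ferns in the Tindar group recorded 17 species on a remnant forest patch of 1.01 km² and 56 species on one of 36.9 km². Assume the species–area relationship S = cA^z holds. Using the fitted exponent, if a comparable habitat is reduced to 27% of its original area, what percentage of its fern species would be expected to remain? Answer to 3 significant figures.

64.8%

z = ln(56/17) / ln(36.9/1.01) = 1.1921 / 3.5983 = 0.3313
S_new/S_old = (A_new/A_old)^z = 0.27^0.3313 = exp(0.3313 × -1.3093) = 0.648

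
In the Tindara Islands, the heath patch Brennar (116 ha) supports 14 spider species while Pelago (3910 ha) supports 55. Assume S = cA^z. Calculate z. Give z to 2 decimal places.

0.39

Taking logs: ln S = ln c + z ln A, so z = (ln S₂ − ln S₁)/(ln A₂ − ln A₁).
z = ln(55/14) / ln(3910/116) = ln(3.929) / ln(33.71) = 1.3683 / 3.5177 = 0.3890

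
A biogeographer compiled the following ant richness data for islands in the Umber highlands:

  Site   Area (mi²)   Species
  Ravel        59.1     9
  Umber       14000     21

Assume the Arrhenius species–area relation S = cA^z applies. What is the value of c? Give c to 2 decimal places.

z = ln(S₂/S₁) / ln(A₂/A₁) = ln(21/9) / ln(14000/59.1) = 0.8473 / 5.4676 = 0.1550
c = S₁ / A₁^z = 9 / 59.1^0.1550 = 9 / 1.882 = 4.783

4.78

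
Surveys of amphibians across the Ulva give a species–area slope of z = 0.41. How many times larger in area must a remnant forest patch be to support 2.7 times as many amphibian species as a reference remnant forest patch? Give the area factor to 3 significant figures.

11.3

(A₂/A₁)^0.41 = 2.7, so A₂/A₁ = 2.7^(1/0.41) = 2.7^2.439
ln(A₂/A₁) = ln 2.7 / 0.41 = 0.9933 / 0.41 = 2.4226
A₂/A₁ = e^2.4226 ≈ 11.27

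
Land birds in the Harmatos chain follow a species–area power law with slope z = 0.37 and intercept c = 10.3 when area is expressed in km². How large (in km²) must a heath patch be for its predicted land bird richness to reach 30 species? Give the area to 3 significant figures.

30 = 10.3 × A^0.37  ⇒  A^0.37 = 30/10.3 = 2.913
ln A = ln(2.913) / 0.37 = 1.0691 / 0.37 = 2.8893
A = e^2.8893 ≈ 17.98 km²

18.0 km²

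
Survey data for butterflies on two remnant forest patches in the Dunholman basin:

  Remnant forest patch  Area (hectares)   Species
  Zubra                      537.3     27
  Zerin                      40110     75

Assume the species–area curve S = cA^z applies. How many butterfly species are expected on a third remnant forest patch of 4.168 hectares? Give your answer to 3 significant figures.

z = ln(75/27) / ln(40110/537.3) = 1.0217 / 4.3128 = 0.2369
c = 27 / 537.3^0.2369 = 27 / 4.434 = 6.09
S₃ = 6.09 × 4.168^0.2369 = 6.09 × 1.402 ≈ 8.54

8.54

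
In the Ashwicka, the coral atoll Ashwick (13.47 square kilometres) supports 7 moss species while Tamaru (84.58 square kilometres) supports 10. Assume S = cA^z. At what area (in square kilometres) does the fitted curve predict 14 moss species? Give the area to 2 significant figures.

z = ln(10/7) / ln(84.58/13.47) = 0.3567 / 1.8372 = 0.1941
c = 7 / 13.47^0.1941 = 7 / 1.657 = 4.225
A = (14/4.225)^(1/0.1941) ⇒ ln A = ln(3.313)/0.1941 = 6.1709
A = e^6.1709 ≈ 478.6 square kilometres

480 square kilometres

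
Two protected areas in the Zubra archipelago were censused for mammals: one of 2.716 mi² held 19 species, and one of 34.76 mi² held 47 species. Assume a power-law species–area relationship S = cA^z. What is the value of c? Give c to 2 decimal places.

13.32

z = ln(S₂/S₁) / ln(A₂/A₁) = ln(47/19) / ln(34.76/2.716) = 0.9057 / 2.5493 = 0.3553
c = S₁ / A₁^z = 19 / 2.716^0.3553 = 19 / 1.426 = 13.32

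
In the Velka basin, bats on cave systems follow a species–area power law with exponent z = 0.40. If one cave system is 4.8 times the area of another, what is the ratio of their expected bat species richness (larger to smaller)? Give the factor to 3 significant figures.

1.87

S₂/S₁ = (A₂/A₁)^z = 4.8^0.4
ln(S₂/S₁) = 0.4 × ln 4.8 = 0.4 × 1.5686 = 0.6274
S₂/S₁ = e^0.6274 ≈ 1.873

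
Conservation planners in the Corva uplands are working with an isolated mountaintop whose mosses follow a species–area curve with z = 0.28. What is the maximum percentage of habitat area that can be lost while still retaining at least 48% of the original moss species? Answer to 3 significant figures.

92.7%

Need (A_new/A_old)^0.28 = 0.48, so A_new/A_old = 0.48^(1/0.28) = 0.48^3.571
ln(A_new/A_old) = ln 0.48 / 0.28 = -0.7340 / 0.28 = -2.6213
A_new/A_old = e^-2.6213 ≈ 0.07271
Fraction that can be lost = 1 − 0.07271 = 0.9273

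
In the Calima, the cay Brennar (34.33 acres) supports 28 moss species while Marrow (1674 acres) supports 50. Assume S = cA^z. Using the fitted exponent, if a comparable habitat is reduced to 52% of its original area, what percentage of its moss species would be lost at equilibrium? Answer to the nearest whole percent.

9%

z = ln(50/28) / ln(1674/34.33) = 0.5798 / 3.8870 = 0.1492
S_new/S_old = (A_new/A_old)^z = 0.52^0.1492 = exp(0.1492 × -0.6539) = 0.9071
Fraction lost = 1 − 0.9071 = 0.09294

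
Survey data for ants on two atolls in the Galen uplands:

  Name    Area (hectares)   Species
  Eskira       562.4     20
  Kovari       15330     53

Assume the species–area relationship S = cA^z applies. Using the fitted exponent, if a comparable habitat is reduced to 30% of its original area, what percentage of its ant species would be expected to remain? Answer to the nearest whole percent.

z = ln(53/20) / ln(15330/562.4) = 0.9746 / 3.3054 = 0.2948
S_new/S_old = (A_new/A_old)^z = 0.3^0.2948 = exp(0.2948 × -1.2040) = 0.7012

70%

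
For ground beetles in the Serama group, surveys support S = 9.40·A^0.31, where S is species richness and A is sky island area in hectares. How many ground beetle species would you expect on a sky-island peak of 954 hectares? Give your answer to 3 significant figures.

78.8

S = 9.4 × 954^0.31
ln S = ln 9.4 + 0.31 × ln 954 = 2.2407 + 0.31 × 6.8607 = 4.3675
S = e^4.3675 ≈ 78.85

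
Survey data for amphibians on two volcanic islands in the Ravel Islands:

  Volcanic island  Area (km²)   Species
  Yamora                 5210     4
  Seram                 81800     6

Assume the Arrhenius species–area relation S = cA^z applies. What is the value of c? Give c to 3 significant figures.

z = ln(S₂/S₁) / ln(A₂/A₁) = ln(6/4) / ln(81800/5210) = 0.4055 / 2.7537 = 0.1472
c = S₁ / A₁^z = 4 / 5210^0.1472 = 4 / 3.526 = 1.134

1.13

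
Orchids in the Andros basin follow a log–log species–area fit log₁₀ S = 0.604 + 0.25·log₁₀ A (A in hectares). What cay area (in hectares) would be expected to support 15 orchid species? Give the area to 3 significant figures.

194 hectares

15 = 4.018 × A^0.25  ⇒  A^0.25 = 15/4.018 = 3.733
ln A = ln(3.733) / 0.25 = 1.3173 / 0.25 = 5.2692
A = e^5.2692 ≈ 194.3 hectares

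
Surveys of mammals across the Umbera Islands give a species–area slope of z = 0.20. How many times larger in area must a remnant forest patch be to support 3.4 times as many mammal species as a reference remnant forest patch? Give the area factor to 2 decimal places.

(A₂/A₁)^0.2 = 3.4, so A₂/A₁ = 3.4^(1/0.2) = 3.4^5
ln(A₂/A₁) = ln 3.4 / 0.2 = 1.2238 / 0.2 = 6.1189
A₂/A₁ = e^6.1189 ≈ 454.4

454.35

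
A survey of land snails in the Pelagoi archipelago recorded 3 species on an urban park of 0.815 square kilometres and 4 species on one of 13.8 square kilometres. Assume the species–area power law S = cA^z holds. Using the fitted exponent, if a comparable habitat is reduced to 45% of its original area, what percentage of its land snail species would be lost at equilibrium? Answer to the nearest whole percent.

z = ln(4/3) / ln(13.8/0.815) = 0.2877 / 2.8292 = 0.1017
S_new/S_old = (A_new/A_old)^z = 0.45^0.1017 = exp(0.1017 × -0.7985) = 0.922
Fraction lost = 1 − 0.922 = 0.07798

8%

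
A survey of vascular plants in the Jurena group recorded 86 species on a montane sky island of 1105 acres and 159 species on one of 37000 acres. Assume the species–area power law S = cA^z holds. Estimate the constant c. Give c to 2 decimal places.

25.22

z = ln(S₂/S₁) / ln(A₂/A₁) = ln(159/86) / ln(37000/1105) = 0.6146 / 3.5111 = 0.1750
c = S₁ / A₁^z = 86 / 1105^0.1750 = 86 / 3.41 = 25.22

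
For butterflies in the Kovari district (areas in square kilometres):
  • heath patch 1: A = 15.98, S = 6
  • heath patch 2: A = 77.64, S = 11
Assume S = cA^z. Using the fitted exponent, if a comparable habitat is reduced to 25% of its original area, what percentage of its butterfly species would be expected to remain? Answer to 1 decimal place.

z = ln(11/6) / ln(77.64/15.98) = 0.6061 / 1.5807 = 0.3834
S_new/S_old = (A_new/A_old)^z = 0.25^0.3834 = exp(0.3834 × -1.3863) = 0.5877

58.8%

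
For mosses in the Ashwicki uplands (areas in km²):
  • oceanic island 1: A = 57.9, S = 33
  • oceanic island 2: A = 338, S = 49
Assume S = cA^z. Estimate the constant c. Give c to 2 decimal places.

13.29

z = ln(S₂/S₁) / ln(A₂/A₁) = ln(49/33) / ln(338/57.9) = 0.3953 / 1.7643 = 0.2241
c = S₁ / A₁^z = 33 / 57.9^0.2241 = 33 / 2.483 = 13.29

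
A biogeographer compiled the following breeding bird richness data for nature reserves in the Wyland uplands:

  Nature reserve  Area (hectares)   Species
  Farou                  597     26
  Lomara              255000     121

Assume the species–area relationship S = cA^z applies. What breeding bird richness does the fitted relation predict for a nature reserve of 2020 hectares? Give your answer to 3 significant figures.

35.4

z = ln(121/26) / ln(255000/597) = 1.5377 / 6.0571 = 0.2539
c = 26 / 597^0.2539 = 26 / 5.067 = 5.132
S₃ = 5.132 × 2020^0.2539 = 5.132 × 6.904 ≈ 35.43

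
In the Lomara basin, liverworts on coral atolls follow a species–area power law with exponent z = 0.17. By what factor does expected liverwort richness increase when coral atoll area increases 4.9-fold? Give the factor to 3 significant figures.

1.31

S₂/S₁ = (A₂/A₁)^z = 4.9^0.17
ln(S₂/S₁) = 0.17 × ln 4.9 = 0.17 × 1.5892 = 0.2702
S₂/S₁ = e^0.2702 ≈ 1.31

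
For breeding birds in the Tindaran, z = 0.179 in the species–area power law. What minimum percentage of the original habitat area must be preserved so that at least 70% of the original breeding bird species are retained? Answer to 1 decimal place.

13.6%

Need (A_new/A_old)^0.179 = 0.7, so A_new/A_old = 0.7^(1/0.179) = 0.7^5.587
ln(A_new/A_old) = ln 0.7 / 0.179 = -0.3567 / 0.179 = -1.9926
A_new/A_old = e^-1.9926 ≈ 0.1363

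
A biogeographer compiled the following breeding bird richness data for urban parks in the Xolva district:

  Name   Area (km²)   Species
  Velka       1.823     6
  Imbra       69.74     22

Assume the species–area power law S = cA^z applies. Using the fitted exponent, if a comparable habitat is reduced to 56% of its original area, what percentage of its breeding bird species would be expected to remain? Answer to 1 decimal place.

z = ln(22/6) / ln(69.74/1.823) = 1.2993 / 3.6443 = 0.3565
S_new/S_old = (A_new/A_old)^z = 0.56^0.3565 = exp(0.3565 × -0.5798) = 0.8132

81.3%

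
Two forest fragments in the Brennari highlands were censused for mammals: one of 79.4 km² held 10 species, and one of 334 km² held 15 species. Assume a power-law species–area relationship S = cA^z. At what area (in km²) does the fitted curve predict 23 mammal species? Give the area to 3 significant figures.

z = ln(15/10) / ln(334/79.4) = 0.4055 / 1.4366 = 0.2822
c = 10 / 79.4^0.2822 = 10 / 3.437 = 2.909
A = (23/2.909)^(1/0.2822) ⇒ ln A = ln(7.905)/0.2822 = 7.3257
A = e^7.3257 ≈ 1519 km²

1520 km²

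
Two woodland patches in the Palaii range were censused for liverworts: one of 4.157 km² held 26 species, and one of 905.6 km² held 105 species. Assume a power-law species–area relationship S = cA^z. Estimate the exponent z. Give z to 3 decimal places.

Taking logs: ln S = ln c + z ln A, so z = (ln S₂ − ln S₁)/(ln A₂ − ln A₁).
z = ln(105/26) / ln(905.6/4.157) = ln(4.038) / ln(217.8) = 1.3959 / 5.3838 = 0.2593

0.259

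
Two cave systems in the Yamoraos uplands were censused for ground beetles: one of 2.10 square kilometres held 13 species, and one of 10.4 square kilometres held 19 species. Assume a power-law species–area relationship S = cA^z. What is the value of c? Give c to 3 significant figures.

z = ln(S₂/S₁) / ln(A₂/A₁) = ln(19/13) / ln(10.4/2.1) = 0.3795 / 1.5999 = 0.2372
c = S₁ / A₁^z = 13 / 2.1^0.2372 = 13 / 1.192 = 10.9

10.9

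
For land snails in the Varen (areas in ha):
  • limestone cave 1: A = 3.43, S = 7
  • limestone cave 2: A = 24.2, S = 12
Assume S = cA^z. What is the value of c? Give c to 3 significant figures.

z = ln(S₂/S₁) / ln(A₂/A₁) = ln(12/7) / ln(24.2/3.43) = 0.5390 / 1.9538 = 0.2759
c = S₁ / A₁^z = 7 / 3.43^0.2759 = 7 / 1.405 = 4.982

4.98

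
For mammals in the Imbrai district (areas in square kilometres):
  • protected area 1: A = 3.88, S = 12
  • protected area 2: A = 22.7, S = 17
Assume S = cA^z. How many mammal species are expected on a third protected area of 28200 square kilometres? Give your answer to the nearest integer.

69

z = ln(17/12) / ln(22.7/3.88) = 0.3483 / 1.7665 = 0.1972
c = 12 / 3.88^0.1972 = 12 / 1.306 = 9.185
S₃ = 9.185 × 28200^0.1972 = 9.185 × 7.541 ≈ 69.27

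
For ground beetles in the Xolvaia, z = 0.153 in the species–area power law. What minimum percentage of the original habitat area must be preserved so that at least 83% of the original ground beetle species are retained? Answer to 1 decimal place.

29.6%

Need (A_new/A_old)^0.153 = 0.83, so A_new/A_old = 0.83^(1/0.153) = 0.83^6.536
ln(A_new/A_old) = ln 0.83 / 0.153 = -0.1863 / 0.153 = -1.2178
A_new/A_old = e^-1.2178 ≈ 0.2959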